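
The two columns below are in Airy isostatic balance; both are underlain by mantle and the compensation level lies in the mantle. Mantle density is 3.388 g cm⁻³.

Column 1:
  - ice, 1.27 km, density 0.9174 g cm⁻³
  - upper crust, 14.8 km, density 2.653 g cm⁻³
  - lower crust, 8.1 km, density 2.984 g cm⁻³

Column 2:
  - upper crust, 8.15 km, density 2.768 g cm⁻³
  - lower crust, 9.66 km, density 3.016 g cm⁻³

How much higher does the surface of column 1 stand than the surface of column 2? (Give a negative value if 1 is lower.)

For any compensation level in the mantle, the mantle terms cancel and isostasy reduces to e = (Σt_1 − Σt_2) − (Σ(ρt)_1 − Σ(ρt)_2) / ρ_m.
Σt_1 = 24.17 km; Σt_2 = 17.81 km; Σ(ρt)_1 = 64.599898; Σ(ρt)_2 = 51.69376 (in km·g cm⁻³).
e = (24.17 − 17.81) − (64.599898 − 51.69376) / 3.388 = 2.55 km.

2.55 km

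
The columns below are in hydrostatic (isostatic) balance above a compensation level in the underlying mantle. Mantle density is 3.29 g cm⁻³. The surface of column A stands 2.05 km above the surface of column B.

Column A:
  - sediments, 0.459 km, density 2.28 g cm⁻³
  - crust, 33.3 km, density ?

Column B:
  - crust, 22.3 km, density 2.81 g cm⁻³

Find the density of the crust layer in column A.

2.78 g cm⁻³

Take the compensation level at the base of the deeper column (depth z_c below the surface of column A) and equate Σ ρ_i t_i down to z_c; mantle fills any gap and the z_c terms cancel.
Column A: 0.459×2.28 + 33.3×ρ + (z_c − 33.759)×3.29
Column B: 2.05×0 + 22.3×2.81 + (z_c − 2.05 − 22.3)×3.29
The z_c×3.29 term appears on both sides and cancels. Collect the known terms of each column as K = Σ(ρt)_known − 3.29 × (depth of known layers): K_A = 1.04652 − 3.29×33.759 = −110.02059; K_B = 62.663 − 3.29×(2.05 + 22.3) = −17.4485.
Balance: K_A + 33.3×ρ = K_B, so ρ = (K_B − K_A)/33.3 = 92.5721/33.3 = 2.78 g cm⁻³.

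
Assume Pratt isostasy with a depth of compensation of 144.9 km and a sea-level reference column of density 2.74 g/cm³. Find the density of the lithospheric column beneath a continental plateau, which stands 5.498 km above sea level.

2.64 g/cm³

Pratt balance: ρ_ref D = ρ (D + h).
ρ = ρ_ref D/(D + h) = 2.74 × 144.9 km/(144.9 km + 5.498 km) = 2.64 g/cm³.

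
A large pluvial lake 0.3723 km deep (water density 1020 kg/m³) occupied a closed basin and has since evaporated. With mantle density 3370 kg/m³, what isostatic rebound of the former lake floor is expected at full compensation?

0.113 km

u = d ρ_w/ρ_m = 0.3723 km × 1020/3370 = 0.113 km.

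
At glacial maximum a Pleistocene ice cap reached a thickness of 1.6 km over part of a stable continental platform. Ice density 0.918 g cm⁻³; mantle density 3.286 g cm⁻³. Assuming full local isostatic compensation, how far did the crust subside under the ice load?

0.447 km

In Airy isostatic equilibrium: the ice load ρ_ice t is balanced by mantle displaced below, ρ_m s.
s = t ρ_ice / ρ_m = 1.6 km × 0.918/3.286 = 0.447 km.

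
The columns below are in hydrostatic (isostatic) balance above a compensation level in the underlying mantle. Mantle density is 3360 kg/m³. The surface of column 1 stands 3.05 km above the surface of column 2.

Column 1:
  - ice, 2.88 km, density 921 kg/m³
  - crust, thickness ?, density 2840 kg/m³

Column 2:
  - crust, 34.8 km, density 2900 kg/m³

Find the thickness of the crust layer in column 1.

37 km

Take the compensation level at the base of the deeper column (depth z_c below the surface of column 1) and equate Σ ρ_i t_i down to z_c; mantle fills any gap and the z_c terms cancel.
Column 1: 2.88×921 + x×2840 + (z_c − 2.88 − x)×3360
Column 2: 3.05×0 + 34.8×2900 + (z_c − 3.05 − 34.8)×3360
The z_c×3360 term appears on both sides and cancels. Collect the known terms of each column as K = Σ(ρt)_known − 3360 × (depth of known layers): K_1 = 2652.48 − 3360×2.88 = −7024.32; K_2 = 100920 − 3360×(3.05 + 34.8) = −26256.
Balance: K_1 − x×(3360 − 2840) = K_2, so x = (K_1 − K_2)/(3360 − 2840) = 19231.7/520 = 37 km.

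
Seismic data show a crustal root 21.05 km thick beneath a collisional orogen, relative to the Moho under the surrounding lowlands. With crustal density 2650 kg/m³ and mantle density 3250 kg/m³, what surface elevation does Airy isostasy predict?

4.77 km

In Airy isostatic equilibrium: ρ_c h = (ρ_m − ρ_c) r.
h = r (ρ_m − ρ_c) / ρ_c = 21.05 km × (3250 − 2650) / 2650 = 4.77 km.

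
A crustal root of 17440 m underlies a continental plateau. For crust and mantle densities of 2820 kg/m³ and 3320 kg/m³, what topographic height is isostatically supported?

Isostatic balance requires: ρ_c h = (ρ_m − ρ_c) r.
h = r (ρ_m − ρ_c) / ρ_c = 17440 m × (3320 − 2820) / 2820 = 3090 m.

3090 m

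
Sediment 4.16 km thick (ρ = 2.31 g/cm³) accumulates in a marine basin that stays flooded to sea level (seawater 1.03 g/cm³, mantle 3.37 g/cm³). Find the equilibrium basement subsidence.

Submarine loading: the sediment displaces seawater, and the subsidence is in turn flooded, so s (ρ_m − ρ_w) = t (ρ_sed − ρ_w).
s = 4.16 km × (2.31 − 1.03) / (3.37 − 1.03) = 2.28 km.

2.28 km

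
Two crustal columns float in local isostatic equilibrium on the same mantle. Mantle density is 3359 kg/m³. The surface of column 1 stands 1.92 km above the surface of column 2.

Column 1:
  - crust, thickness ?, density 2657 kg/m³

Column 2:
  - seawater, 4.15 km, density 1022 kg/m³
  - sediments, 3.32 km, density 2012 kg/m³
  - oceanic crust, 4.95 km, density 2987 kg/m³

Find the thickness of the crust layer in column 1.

32 km

Take the compensation level at the base of the deeper column (depth z_c below the surface of column 1) and equate Σ ρ_i t_i down to z_c; mantle fills any gap and the z_c terms cancel.
Column 1: x×2657 + (z_c − 0 − x)×3359
Column 2: 1.92×0 + 4.15×1022 + 3.32×2012 + 4.95×2987 + (z_c − 1.92 − 12.42)×3359
The z_c×3359 term appears on both sides and cancels. Collect the known terms of each column as K = Σ(ρt)_known − 3359 × (depth of known layers): K_1 = 0 − 3359×0 = 0; K_2 = 25706.79 − 3359×(1.92 + 12.42) = −22461.27.
Balance: K_1 − x×(3359 − 2657) = K_2, so x = (K_1 − K_2)/(3359 − 2657) = 22461.3/702 = 32 km.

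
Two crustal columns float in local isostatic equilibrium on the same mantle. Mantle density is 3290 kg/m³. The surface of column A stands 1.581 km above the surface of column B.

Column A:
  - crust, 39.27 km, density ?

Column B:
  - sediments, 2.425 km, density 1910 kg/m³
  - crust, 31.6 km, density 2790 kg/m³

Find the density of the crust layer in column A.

2670 kg/m³

Take the compensation level at the base of the deeper column (depth z_c below the surface of column A) and equate Σ ρ_i t_i down to z_c; mantle fills any gap and the z_c terms cancel.
Column A: 39.27×ρ + (z_c − 39.27)×3290
Column B: 1.581×0 + 2.425×1910 + 31.6×2790 + (z_c − 1.581 − 34.025)×3290
The z_c×3290 term appears on both sides and cancels. Collect the known terms of each column as K = Σ(ρt)_known − 3290 × (depth of known layers): K_A = 0 − 3290×39.27 = −129198.3; K_B = 92795.75 − 3290×(1.581 + 34.025) = −24347.99.
Balance: K_A + 39.27×ρ = K_B, so ρ = (K_B − K_A)/39.27 = 104850/39.27 = 2670 kg/m³.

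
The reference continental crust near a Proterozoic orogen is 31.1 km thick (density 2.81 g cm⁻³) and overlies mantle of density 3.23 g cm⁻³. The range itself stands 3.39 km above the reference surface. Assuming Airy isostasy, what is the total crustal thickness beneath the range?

Root depth r = h ρ_c / (ρ_m − ρ_c) = 3.39 km × 2.81 / 0.42 = 22.68 km.
Total thickness = T + h + r = 31.1 km + 3.39 km + 22.68 km = 57.2 km.

57.2 km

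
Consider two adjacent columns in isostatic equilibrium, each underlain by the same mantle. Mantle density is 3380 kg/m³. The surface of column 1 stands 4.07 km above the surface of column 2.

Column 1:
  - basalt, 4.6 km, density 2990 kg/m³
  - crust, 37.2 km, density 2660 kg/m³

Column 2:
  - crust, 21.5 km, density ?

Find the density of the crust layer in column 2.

Take the compensation level at the base of the deeper column (depth z_c below the surface of column 1) and equate Σ ρ_i t_i down to z_c; mantle fills any gap and the z_c terms cancel.
Column 1: 4.6×2990 + 37.2×2660 + (z_c − 41.8)×3380
Column 2: 4.07×0 + 21.5×ρ + (z_c − 4.07 − 21.5)×3380
The z_c×3380 term appears on both sides and cancels. Collect the known terms of each column as K = Σ(ρt)_known − 3380 × (depth of known layers): K_1 = 112706 − 3380×41.8 = −28578; K_2 = 0 − 3380×(4.07 + 21.5) = −86426.6.
Balance: K_1 = K_2 + 21.5×ρ, so ρ = (K_1 − K_2)/21.5 = 57848.6/21.5 = 2690 kg/m³.

2690 kg/m³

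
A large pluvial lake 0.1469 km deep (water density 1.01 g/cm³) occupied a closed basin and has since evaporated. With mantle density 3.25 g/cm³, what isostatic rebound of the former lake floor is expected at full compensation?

u = d ρ_w/ρ_m = 0.1469 km × 1.01/3.25 = 0.0457 km.

0.0457 km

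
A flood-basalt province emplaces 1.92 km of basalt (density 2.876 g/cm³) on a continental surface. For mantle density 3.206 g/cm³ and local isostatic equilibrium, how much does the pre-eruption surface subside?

Subaerial loading: s = t ρ_load / ρ_m.
s = 1.92 km × 2.876/3.206 = 1.72 km.

1.72 km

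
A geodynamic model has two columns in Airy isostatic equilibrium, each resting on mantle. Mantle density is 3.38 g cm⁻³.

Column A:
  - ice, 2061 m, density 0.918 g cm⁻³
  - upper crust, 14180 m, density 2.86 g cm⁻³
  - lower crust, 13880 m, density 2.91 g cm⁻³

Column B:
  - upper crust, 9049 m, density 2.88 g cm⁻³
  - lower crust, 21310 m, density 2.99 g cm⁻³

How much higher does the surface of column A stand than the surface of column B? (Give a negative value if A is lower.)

For any compensation level in the mantle, the mantle terms cancel and isostasy reduces to e = (Σt_A − Σt_B) − (Σ(ρt)_A − Σ(ρt)_B) / ρ_m.
Σt_A = 30121 m; Σt_B = 30359 m; Σ(ρt)_A = 82837.598; Σ(ρt)_B = 89778.02 (in m·g cm⁻³).
e = (30121 − 30359) − (82837.598 − 89778.02) / 3.38 = 1820 m.

1820 m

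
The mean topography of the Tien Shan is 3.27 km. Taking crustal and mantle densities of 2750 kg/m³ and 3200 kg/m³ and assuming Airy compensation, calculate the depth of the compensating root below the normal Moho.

20 km

For local isostatic compensation: the weight of the topography is balanced by the buoyancy of the root, ρ_c h = (ρ_m − ρ_c) r.
r = h · ρ_c / (ρ_m − ρ_c) = 3.27 km × 2750 / (3200 − 2750) = 20 km.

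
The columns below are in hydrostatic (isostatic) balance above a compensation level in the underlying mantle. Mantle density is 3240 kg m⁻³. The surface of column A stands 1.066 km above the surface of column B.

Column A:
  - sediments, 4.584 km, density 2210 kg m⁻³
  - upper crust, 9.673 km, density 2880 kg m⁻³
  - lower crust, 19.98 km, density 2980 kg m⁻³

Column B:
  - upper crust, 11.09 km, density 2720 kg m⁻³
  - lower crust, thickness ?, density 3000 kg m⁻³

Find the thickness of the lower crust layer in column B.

Take the compensation level at the base of the deeper column (depth z_c below the surface of column A) and equate Σ ρ_i t_i down to z_c; mantle fills any gap and the z_c terms cancel.
Column A: 4.584×2210 + 9.673×2880 + 19.98×2980 + (z_c − 34.237)×3240
Column B: 1.066×0 + 11.09×2720 + x×3000 + (z_c − 1.066 − 11.09 − x)×3240
The z_c×3240 term appears on both sides and cancels. Collect the known terms of each column as K = Σ(ρt)_known − 3240 × (depth of known layers): K_A = 97529.28 − 3240×34.237 = −13398.6; K_B = 30164.8 − 3240×(1.066 + 11.09) = −9220.64.
Balance: K_A = K_B − x×(3240 − 3000), so x = (K_B − K_A)/(3240 − 3000) = 4177.96/240 = 17.4 km.

17.4 km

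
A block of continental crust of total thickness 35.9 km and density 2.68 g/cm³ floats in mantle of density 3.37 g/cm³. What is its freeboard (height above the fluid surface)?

7.35 km

Floating equilibrium: submerged depth d = t ρ_obj/ρ_fluid = 35.9 km × 2.68/3.37 = 28.55 km.
Freeboard = t − d = 35.9 km − 28.55 km = 7.35 km.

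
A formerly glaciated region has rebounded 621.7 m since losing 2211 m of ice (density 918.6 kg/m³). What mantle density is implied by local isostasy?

3270 kg/m³

ρ_m = ρ_ice t / u = 918.6 × 2211 m/621.7 m = 3270 kg/m³.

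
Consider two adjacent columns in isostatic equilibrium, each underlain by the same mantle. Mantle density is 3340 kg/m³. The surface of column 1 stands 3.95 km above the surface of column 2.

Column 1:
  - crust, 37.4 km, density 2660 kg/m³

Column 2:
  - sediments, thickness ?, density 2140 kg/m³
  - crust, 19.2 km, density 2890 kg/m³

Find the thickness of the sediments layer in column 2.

Take the compensation level at the base of the deeper column (depth z_c below the surface of column 1) and equate Σ ρ_i t_i down to z_c; mantle fills any gap and the z_c terms cancel.
Column 1: 37.4×2660 + (z_c − 37.4)×3340
Column 2: 3.95×0 + x×2140 + 19.2×2890 + (z_c − 3.95 − 19.2 − x)×3340
The z_c×3340 term appears on both sides and cancels. Collect the known terms of each column as K = Σ(ρt)_known − 3340 × (depth of known layers): K_1 = 99484 − 3340×37.4 = −25432; K_2 = 55488 − 3340×(3.95 + 19.2) = −21833.
Balance: K_1 = K_2 − x×(3340 − 2140), so x = (K_2 − K_1)/(3340 − 2140) = 3599/1200 = 3 km.

3 km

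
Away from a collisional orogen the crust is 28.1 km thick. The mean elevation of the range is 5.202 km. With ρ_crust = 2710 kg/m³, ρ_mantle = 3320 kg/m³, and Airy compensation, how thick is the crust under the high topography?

Root depth r = h ρ_c / (ρ_m − ρ_c) = 5.202 km × 2710 / 610 = 23.11 km.
Total thickness = T + h + r = 28.1 km + 5.202 km + 23.11 km = 56.4 km.

56.4 km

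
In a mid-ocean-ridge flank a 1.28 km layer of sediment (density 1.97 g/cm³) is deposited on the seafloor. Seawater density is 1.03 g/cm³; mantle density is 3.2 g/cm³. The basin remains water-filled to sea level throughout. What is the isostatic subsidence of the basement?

Submarine loading: the sediment displaces seawater, and the subsidence is in turn flooded, so s (ρ_m − ρ_w) = t (ρ_sed − ρ_w).
s = 1.28 km × (1.97 − 1.03) / (3.2 − 1.03) = 0.554 km.

0.554 km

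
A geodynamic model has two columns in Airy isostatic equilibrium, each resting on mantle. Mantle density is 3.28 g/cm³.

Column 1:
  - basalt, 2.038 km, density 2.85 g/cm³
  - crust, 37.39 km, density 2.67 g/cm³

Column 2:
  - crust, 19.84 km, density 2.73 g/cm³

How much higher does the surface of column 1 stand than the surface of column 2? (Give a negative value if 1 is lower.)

3.89 km

For any compensation level in the mantle, the mantle terms cancel and isostasy reduces to e = (Σt_1 − Σt_2) − (Σ(ρt)_1 − Σ(ρt)_2) / ρ_m.
Σt_1 = 39.428 km; Σt_2 = 19.84 km; Σ(ρt)_1 = 105.6396; Σ(ρt)_2 = 54.1632 (in km·g/cm³).
e = (39.428 − 19.84) − (105.6396 − 54.1632) / 3.28 = 3.89 km.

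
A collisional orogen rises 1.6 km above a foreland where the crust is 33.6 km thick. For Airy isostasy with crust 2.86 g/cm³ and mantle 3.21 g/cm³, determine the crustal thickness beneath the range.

Root depth r = h ρ_c / (ρ_m − ρ_c) = 1.6 km × 2.86 / 0.35 = 13.07 km.
Total thickness = T + h + r = 33.6 km + 1.6 km + 13.07 km = 48.3 km.

48.3 km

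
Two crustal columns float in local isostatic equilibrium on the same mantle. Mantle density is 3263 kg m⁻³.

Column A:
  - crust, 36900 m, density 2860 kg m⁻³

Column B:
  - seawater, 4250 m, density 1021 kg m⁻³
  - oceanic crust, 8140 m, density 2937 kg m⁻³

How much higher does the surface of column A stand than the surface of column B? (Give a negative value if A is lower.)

For any compensation level in the mantle, the mantle terms cancel and isostasy reduces to e = (Σt_A − Σt_B) − (Σ(ρt)_A − Σ(ρt)_B) / ρ_m.
Σt_A = 36900 m; Σt_B = 12390 m; Σ(ρt)_A = 105534000; Σ(ρt)_B = 28246430 (in m·kg m⁻³).
e = (36900 − 12390) − (105534000 − 28246430) / 3263 = 824 m.

824 m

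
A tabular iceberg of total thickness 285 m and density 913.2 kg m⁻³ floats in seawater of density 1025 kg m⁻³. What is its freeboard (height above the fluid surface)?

31.1 m

Floating equilibrium: submerged depth d = t ρ_obj/ρ_fluid = 285 m × 913.2/1025 = 253.9 m.
Freeboard = t − d = 285 m − 253.9 m = 31.1 m.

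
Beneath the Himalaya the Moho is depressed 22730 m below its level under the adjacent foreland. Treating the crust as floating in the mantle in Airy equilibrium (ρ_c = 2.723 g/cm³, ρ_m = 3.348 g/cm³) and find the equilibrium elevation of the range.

By Archimedes' principle applied to the lithosphere: ρ_c h = (ρ_m − ρ_c) r.
h = r (ρ_m − ρ_c) / ρ_c = 22730 m × (3.348 − 2.723) / 2.723 = 5220 m.

5220 m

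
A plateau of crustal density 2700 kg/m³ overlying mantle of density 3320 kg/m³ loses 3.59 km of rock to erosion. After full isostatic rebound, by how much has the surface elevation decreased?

0.67 km

Rebound u = e ρ_c/ρ_m = 3.59 km × 2700/3320 = 2.92 km.
Net surface drop = e − u = 3.59 km − 2.92 km = e (ρ_m − ρ_c)/ρ_m = 0.67 km.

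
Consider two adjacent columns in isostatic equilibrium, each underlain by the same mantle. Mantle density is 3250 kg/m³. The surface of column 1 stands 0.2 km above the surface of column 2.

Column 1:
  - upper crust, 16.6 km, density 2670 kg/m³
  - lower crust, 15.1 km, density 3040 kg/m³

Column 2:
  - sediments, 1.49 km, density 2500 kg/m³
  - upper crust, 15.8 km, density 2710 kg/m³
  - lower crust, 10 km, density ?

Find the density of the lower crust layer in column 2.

3000 kg/m³

Take the compensation level at the base of the deeper column (depth z_c below the surface of column 1) and equate Σ ρ_i t_i down to z_c; mantle fills any gap and the z_c terms cancel.
Column 1: 16.6×2670 + 15.1×3040 + (z_c − 31.7)×3250
Column 2: 0.2×0 + 1.49×2500 + 15.8×2710 + 10×ρ + (z_c − 0.2 − 27.29)×3250
The z_c×3250 term appears on both sides and cancels. Collect the known terms of each column as K = Σ(ρt)_known − 3250 × (depth of known layers): K_1 = 90226 − 3250×31.7 = −12799; K_2 = 46543 − 3250×(0.2 + 27.29) = −42799.5.
Balance: K_1 = K_2 + 10×ρ, so ρ = (K_1 − K_2)/10 = 30000.5/10 = 3000 kg/m³.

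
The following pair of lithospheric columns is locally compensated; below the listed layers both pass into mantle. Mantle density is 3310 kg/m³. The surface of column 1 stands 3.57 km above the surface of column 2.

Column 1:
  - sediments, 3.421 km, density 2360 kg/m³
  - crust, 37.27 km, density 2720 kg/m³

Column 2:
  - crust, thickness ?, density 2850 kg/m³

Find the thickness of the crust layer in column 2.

Take the compensation level at the base of the deeper column (depth z_c below the surface of column 1) and equate Σ ρ_i t_i down to z_c; mantle fills any gap and the z_c terms cancel.
Column 1: 3.421×2360 + 37.27×2720 + (z_c − 40.691)×3310
Column 2: 3.57×0 + x×2850 + (z_c − 3.57 − 0 − x)×3310
The z_c×3310 term appears on both sides and cancels. Collect the known terms of each column as K = Σ(ρt)_known − 3310 × (depth of known layers): K_1 = 109447.96 − 3310×40.691 = −25239.25; K_2 = 0 − 3310×(3.57 + 0) = −11816.7.
Balance: K_1 = K_2 − x×(3310 − 2850), so x = (K_2 − K_1)/(3310 − 2850) = 13422.6/460 = 29.2 km.

29.2 km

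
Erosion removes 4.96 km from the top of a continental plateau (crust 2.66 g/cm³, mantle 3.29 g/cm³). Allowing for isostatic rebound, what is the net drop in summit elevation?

0.95 km

Rebound u = e ρ_c/ρ_m = 4.96 km × 2.66/3.29 = 4.01 km.
Net surface drop = e − u = 4.96 km − 4.01 km = e (ρ_m − ρ_c)/ρ_m = 0.95 km.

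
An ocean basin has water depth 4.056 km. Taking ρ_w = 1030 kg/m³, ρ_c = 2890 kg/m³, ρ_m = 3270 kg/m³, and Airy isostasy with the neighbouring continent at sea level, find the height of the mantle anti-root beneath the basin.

19.9 km

Balancing pressure at the compensation depth: replacing crust with seawater at the top is compensated by replacing crust with mantle at the base: d (ρ_c − ρ_w) = a (ρ_m − ρ_c).
a = d (ρ_c − ρ_w)/(ρ_m − ρ_c) = 4.056 km × 1860/380 = 19.9 km.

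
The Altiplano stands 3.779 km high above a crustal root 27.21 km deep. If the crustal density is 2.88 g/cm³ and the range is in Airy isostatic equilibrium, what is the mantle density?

Airy balance: ρ_c h = (ρ_m − ρ_c) r → ρ_m = ρ_c (1 + h/r).
ρ_m = 2.88 × (1 + 3.779 km/27.21 km) = 3.28 g/cm³.

3.28 g/cm³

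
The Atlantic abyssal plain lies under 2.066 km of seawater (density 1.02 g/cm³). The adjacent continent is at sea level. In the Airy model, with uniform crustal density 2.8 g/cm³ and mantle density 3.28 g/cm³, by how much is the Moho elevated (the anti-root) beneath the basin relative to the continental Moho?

Equating mass per unit area of the two columns: replacing crust with seawater at the top is compensated by replacing crust with mantle at the base: d (ρ_c − ρ_w) = a (ρ_m − ρ_c).
a = d (ρ_c − ρ_w)/(ρ_m − ρ_c) = 2.066 km × 1.78/0.48 = 7.66 km.

7.66 km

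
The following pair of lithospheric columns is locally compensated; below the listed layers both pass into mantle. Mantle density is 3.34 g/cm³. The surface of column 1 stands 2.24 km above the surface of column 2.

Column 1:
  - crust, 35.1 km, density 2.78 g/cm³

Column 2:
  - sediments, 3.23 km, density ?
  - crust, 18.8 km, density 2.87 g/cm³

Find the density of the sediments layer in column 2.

Take the compensation level at the base of the deeper column (depth z_c below the surface of column 1) and equate Σ ρ_i t_i down to z_c; mantle fills any gap and the z_c terms cancel.
Column 1: 35.1×2.78 + (z_c − 35.1)×3.34
Column 2: 2.24×0 + 3.23×ρ + 18.8×2.87 + (z_c − 2.24 − 22.03)×3.34
The z_c×3.34 term appears on both sides and cancels. Collect the known terms of each column as K = Σ(ρt)_known − 3.34 × (depth of known layers): K_1 = 97.578 − 3.34×35.1 = −19.656; K_2 = 53.956 − 3.34×(2.24 + 22.03) = −27.1058.
Balance: K_1 = K_2 + 3.23×ρ, so ρ = (K_1 − K_2)/3.23 = 7.4498/3.23 = 2.31 g/cm³.

2.31 g/cm³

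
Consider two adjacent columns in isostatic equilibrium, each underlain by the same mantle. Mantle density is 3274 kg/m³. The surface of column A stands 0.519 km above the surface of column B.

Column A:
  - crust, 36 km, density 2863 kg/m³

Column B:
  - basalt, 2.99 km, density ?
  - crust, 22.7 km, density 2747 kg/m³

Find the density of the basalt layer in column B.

2890 kg/m³

Take the compensation level at the base of the deeper column (depth z_c below the surface of column A) and equate Σ ρ_i t_i down to z_c; mantle fills any gap and the z_c terms cancel.
Column A: 36×2863 + (z_c − 36)×3274
Column B: 0.519×0 + 2.99×ρ + 22.7×2747 + (z_c − 0.519 − 25.69)×3274
The z_c×3274 term appears on both sides and cancels. Collect the known terms of each column as K = Σ(ρt)_known − 3274 × (depth of known layers): K_A = 103068 − 3274×36 = −14796; K_B = 62356.9 − 3274×(0.519 + 25.69) = −23451.366.
Balance: K_A = K_B + 2.99×ρ, so ρ = (K_A − K_B)/2.99 = 8655.37/2.99 = 2890 kg/m³.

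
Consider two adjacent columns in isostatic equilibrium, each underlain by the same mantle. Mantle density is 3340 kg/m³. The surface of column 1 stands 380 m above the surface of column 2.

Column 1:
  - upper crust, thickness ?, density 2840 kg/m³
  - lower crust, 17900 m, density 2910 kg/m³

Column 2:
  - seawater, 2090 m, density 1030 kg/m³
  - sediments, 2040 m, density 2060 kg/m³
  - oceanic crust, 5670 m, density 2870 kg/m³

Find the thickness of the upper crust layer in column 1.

7350 m

Take the compensation level at the base of the deeper column (depth z_c below the surface of column 1) and equate Σ ρ_i t_i down to z_c; mantle fills any gap and the z_c terms cancel.
Column 1: x×2840 + 17900×2910 + (z_c − 17900 − x)×3340
Column 2: 380×0 + 2090×1030 + 2040×2060 + 5670×2870 + (z_c − 380 − 9800)×3340
The z_c×3340 term appears on both sides and cancels. Collect the known terms of each column as K = Σ(ρt)_known − 3340 × (depth of known layers): K_1 = 52089000 − 3340×17900 = −7697000; K_2 = 22628000 − 3340×(380 + 9800) = −11373200.
Balance: K_1 − x×(3340 − 2840) = K_2, so x = (K_1 − K_2)/(3340 − 2840) = 3676200/500 = 7350 m.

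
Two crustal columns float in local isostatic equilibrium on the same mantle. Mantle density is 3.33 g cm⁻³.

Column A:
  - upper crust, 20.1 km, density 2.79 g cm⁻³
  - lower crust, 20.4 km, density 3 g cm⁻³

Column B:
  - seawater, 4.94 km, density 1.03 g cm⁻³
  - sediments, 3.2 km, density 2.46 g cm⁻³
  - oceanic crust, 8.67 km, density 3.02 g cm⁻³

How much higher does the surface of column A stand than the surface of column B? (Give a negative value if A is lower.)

0.226 km

For any compensation level in the mantle, the mantle terms cancel and isostasy reduces to e = (Σt_A − Σt_B) − (Σ(ρt)_A − Σ(ρt)_B) / ρ_m.
Σt_A = 40.5 km; Σt_B = 16.81 km; Σ(ρt)_A = 117.279; Σ(ρt)_B = 39.1436 (in km·g cm⁻³).
e = (40.5 − 16.81) − (117.279 − 39.1436) / 3.33 = 0.226 km.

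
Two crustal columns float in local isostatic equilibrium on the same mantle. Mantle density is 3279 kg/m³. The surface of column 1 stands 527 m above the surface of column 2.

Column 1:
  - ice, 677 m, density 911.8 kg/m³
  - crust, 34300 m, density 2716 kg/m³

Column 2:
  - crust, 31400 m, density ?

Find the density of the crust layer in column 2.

2670 kg/m³

Take the compensation level at the base of the deeper column (depth z_c below the surface of column 1) and equate Σ ρ_i t_i down to z_c; mantle fills any gap and the z_c terms cancel.
Column 1: 677×911.8 + 34300×2716 + (z_c − 34977)×3279
Column 2: 527×0 + 31400×ρ + (z_c − 527 − 31400)×3279
The z_c×3279 term appears on both sides and cancels. Collect the known terms of each column as K = Σ(ρt)_known − 3279 × (depth of known layers): K_1 = 93776088.6 − 3279×34977 = −20913494.4; K_2 = 0 − 3279×(527 + 31400) = −104688633.
Balance: K_1 = K_2 + 31400×ρ, so ρ = (K_1 − K_2)/31400 = 83775100/31400 = 2670 kg/m³.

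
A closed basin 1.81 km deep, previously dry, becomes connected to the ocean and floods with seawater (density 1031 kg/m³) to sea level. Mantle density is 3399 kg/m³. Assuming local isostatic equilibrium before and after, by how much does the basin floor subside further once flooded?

After flooding the water column is d + s deep. Its weight must equal the weight of mantle displaced by the extra subsidence s: (d + s) ρ_w = s ρ_m.
s = d ρ_w / (ρ_m − ρ_w) = 1.81 km × 1031/(3399 − 1031) = 0.788 km.

0.788 km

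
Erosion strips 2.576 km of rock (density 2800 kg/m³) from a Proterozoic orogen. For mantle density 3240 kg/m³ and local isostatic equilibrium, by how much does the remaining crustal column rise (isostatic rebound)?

2.23 km

Unloading: uplift u = e ρ_c/ρ_m = 2.576 km × 2800/3240 = 2.23 km.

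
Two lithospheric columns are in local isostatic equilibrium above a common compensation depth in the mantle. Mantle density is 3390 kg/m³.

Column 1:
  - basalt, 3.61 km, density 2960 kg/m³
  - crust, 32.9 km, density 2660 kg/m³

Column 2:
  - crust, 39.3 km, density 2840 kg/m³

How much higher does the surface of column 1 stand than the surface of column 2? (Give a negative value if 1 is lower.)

1.17 km

For any compensation level in the mantle, the mantle terms cancel and isostasy reduces to e = (Σt_1 − Σt_2) − (Σ(ρt)_1 − Σ(ρt)_2) / ρ_m.
Σt_1 = 36.51 km; Σt_2 = 39.3 km; Σ(ρt)_1 = 98199.6; Σ(ρt)_2 = 111612 (in km·kg/m³).
e = (36.51 − 39.3) − (98199.6 − 111612) / 3390 = 1.17 km.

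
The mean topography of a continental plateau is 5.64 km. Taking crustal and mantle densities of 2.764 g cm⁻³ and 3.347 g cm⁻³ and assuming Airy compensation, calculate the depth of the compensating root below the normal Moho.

Isostatic balance requires: the weight of the topography is balanced by the buoyancy of the root, ρ_c h = (ρ_m − ρ_c) r.
r = h · ρ_c / (ρ_m − ρ_c) = 5.64 km × 2.764 / (3.347 − 2.764) = 26.7 km.

26.7 km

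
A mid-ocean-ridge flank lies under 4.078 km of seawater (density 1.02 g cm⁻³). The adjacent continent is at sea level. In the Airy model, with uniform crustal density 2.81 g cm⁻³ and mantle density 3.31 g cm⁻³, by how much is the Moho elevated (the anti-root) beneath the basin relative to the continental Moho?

Equating mass per unit area of the two columns: replacing crust with seawater at the top is compensated by replacing crust with mantle at the base: d (ρ_c − ρ_w) = a (ρ_m − ρ_c).
a = d (ρ_c − ρ_w)/(ρ_m − ρ_c) = 4.078 km × 1.79/0.5 = 14.6 km.

14.6 km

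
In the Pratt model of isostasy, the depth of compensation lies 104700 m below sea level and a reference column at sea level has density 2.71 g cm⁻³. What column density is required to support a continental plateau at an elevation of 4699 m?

2.59 g cm⁻³

Pratt balance: ρ_ref D = ρ (D + h).
ρ = ρ_ref D/(D + h) = 2.71 × 104700 m/(104700 m + 4699 m) = 2.59 g cm⁻³.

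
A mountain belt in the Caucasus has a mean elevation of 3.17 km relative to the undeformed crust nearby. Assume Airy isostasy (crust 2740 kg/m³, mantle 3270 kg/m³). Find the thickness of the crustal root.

16.4 km

Isostatic balance requires: the weight of the topography is balanced by the buoyancy of the root, ρ_c h = (ρ_m − ρ_c) r.
r = h · ρ_c / (ρ_m − ρ_c) = 3.17 km × 2740 / (3270 − 2740) = 16.4 km.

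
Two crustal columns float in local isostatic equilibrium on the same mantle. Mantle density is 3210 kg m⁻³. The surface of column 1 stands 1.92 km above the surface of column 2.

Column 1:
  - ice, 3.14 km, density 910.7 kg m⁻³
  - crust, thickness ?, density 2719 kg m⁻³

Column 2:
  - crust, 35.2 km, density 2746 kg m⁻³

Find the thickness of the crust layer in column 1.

31.1 km

Take the compensation level at the base of the deeper column (depth z_c below the surface of column 1) and equate Σ ρ_i t_i down to z_c; mantle fills any gap and the z_c terms cancel.
Column 1: 3.14×910.7 + x×2719 + (z_c − 3.14 − x)×3210
Column 2: 1.92×0 + 35.2×2746 + (z_c − 1.92 − 35.2)×3210
The z_c×3210 term appears on both sides and cancels. Collect the known terms of each column as K = Σ(ρt)_known − 3210 × (depth of known layers): K_1 = 2859.598 − 3210×3.14 = −7219.802; K_2 = 96659.2 − 3210×(1.92 + 35.2) = −22496.
Balance: K_1 − x×(3210 − 2719) = K_2, so x = (K_1 − K_2)/(3210 − 2719) = 15276.2/491 = 31.1 km.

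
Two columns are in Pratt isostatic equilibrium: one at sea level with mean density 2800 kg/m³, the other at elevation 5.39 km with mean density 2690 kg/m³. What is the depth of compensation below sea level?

132 km

ρ_ref D = ρ (D + h) → D (ρ_ref − ρ) = ρ h.
D = ρ h/(ρ_ref − ρ) = 2690 × 5.39 km/(2800 − 2690) = 132 km.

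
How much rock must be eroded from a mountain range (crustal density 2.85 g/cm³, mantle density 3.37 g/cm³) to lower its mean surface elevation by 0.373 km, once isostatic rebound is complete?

2.42 km

Net drop Δ = e − u = e − e ρ_c/ρ_m = e (ρ_m − ρ_c)/ρ_m.
e = Δ ρ_m/(ρ_m − ρ_c) = 0.373 km × 3.37/0.52 = 2.42 km.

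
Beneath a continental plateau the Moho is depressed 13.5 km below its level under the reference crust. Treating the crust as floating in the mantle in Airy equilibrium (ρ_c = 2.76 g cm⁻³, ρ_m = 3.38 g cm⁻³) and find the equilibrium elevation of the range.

3.03 km

For local isostatic compensation: ρ_c h = (ρ_m − ρ_c) r.
h = r (ρ_m − ρ_c) / ρ_c = 13.5 km × (3.38 − 2.76) / 2.76 = 3.03 km.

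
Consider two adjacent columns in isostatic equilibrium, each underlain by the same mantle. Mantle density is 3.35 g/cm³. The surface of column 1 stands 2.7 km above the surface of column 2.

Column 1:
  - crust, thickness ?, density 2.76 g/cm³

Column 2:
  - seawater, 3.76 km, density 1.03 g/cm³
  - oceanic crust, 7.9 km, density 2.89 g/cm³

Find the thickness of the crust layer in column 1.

36.3 km

Take the compensation level at the base of the deeper column (depth z_c below the surface of column 1) and equate Σ ρ_i t_i down to z_c; mantle fills any gap and the z_c terms cancel.
Column 1: x×2.76 + (z_c − 0 − x)×3.35
Column 2: 2.7×0 + 3.76×1.03 + 7.9×2.89 + (z_c − 2.7 − 11.66)×3.35
The z_c×3.35 term appears on both sides and cancels. Collect the known terms of each column as K = Σ(ρt)_known − 3.35 × (depth of known layers): K_1 = 0 − 3.35×0 = 0; K_2 = 26.7038 − 3.35×(2.7 + 11.66) = −21.4022.
Balance: K_1 − x×(3.35 − 2.76) = K_2, so x = (K_1 − K_2)/(3.35 − 2.76) = 21.4022/0.59 = 36.3 km.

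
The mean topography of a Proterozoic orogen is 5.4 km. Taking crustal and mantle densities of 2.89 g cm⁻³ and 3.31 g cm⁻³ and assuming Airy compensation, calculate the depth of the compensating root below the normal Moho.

Equating mass per unit area of the two columns: the weight of the topography is balanced by the buoyancy of the root, ρ_c h = (ρ_m − ρ_c) r.
r = h · ρ_c / (ρ_m − ρ_c) = 5.4 km × 2.89 / (3.31 − 2.89) = 37.2 km.

37.2 km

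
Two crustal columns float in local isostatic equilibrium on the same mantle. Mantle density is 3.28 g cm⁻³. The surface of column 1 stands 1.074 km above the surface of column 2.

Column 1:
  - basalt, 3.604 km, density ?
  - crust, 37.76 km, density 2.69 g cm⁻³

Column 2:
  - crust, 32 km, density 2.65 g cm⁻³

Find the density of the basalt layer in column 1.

Take the compensation level at the base of the deeper column (depth z_c below the surface of column 1) and equate Σ ρ_i t_i down to z_c; mantle fills any gap and the z_c terms cancel.
Column 1: 3.604×ρ + 37.76×2.69 + (z_c − 41.364)×3.28
Column 2: 1.074×0 + 32×2.65 + (z_c − 1.074 − 32)×3.28
The z_c×3.28 term appears on both sides and cancels. Collect the known terms of each column as K = Σ(ρt)_known − 3.28 × (depth of known layers): K_1 = 101.5744 − 3.28×41.364 = −34.09952; K_2 = 84.8 − 3.28×(1.074 + 32) = −23.68272.
Balance: K_1 + 3.604×ρ = K_2, so ρ = (K_2 − K_1)/3.604 = 10.4168/3.604 = 2.89 g cm⁻³.

2.89 g cm⁻³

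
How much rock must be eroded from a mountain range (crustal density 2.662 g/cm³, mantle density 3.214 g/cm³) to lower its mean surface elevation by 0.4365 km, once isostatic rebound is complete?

Net drop Δ = e − u = e − e ρ_c/ρ_m = e (ρ_m − ρ_c)/ρ_m.
e = Δ ρ_m/(ρ_m − ρ_c) = 0.4365 km × 3.214/0.552 = 2.54 km.

2.54 km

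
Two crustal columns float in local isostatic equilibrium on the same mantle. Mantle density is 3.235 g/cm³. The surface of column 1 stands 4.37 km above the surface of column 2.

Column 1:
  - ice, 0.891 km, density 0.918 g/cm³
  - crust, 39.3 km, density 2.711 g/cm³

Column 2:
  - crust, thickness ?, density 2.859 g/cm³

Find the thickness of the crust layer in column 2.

22.7 km

Take the compensation level at the base of the deeper column (depth z_c below the surface of column 1) and equate Σ ρ_i t_i down to z_c; mantle fills any gap and the z_c terms cancel.
Column 1: 0.891×0.918 + 39.3×2.711 + (z_c − 40.191)×3.235
Column 2: 4.37×0 + x×2.859 + (z_c − 4.37 − 0 − x)×3.235
The z_c×3.235 term appears on both sides and cancels. Collect the known terms of each column as K = Σ(ρt)_known − 3.235 × (depth of known layers): K_1 = 107.360238 − 3.235×40.191 = −22.657647; K_2 = 0 − 3.235×(4.37 + 0) = −14.13695.
Balance: K_1 = K_2 − x×(3.235 − 2.859), so x = (K_2 − K_1)/(3.235 − 2.859) = 8.5207/0.376 = 22.7 km.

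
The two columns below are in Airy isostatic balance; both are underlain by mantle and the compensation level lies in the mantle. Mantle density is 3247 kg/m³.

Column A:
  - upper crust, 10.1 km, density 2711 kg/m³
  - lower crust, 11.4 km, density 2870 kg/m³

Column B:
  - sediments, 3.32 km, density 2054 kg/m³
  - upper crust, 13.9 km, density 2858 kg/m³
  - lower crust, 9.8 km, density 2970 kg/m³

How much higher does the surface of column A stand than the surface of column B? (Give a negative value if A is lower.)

For any compensation level in the mantle, the mantle terms cancel and isostasy reduces to e = (Σt_A − Σt_B) − (Σ(ρt)_A − Σ(ρt)_B) / ρ_m.
Σt_A = 21.5 km; Σt_B = 27.02 km; Σ(ρt)_A = 60099.1; Σ(ρt)_B = 75651.48 (in km·kg/m³).
e = (21.5 − 27.02) − (60099.1 − 75651.48) / 3247 = −0.73 km.

−0.73 km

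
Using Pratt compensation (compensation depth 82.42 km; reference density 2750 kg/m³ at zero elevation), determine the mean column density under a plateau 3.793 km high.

Pratt balance: ρ_ref D = ρ (D + h).
ρ = ρ_ref D/(D + h) = 2750 × 82.42 km/(82.42 km + 3.793 km) = 2630 kg/m³.

2630 kg/m³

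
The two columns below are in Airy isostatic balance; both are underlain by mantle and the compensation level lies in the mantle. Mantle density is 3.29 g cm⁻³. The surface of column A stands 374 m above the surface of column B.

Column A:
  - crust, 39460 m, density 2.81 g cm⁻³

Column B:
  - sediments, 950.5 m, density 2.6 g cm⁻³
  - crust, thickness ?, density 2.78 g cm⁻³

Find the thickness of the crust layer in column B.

33400 m

Take the compensation level at the base of the deeper column (depth z_c below the surface of column A) and equate Σ ρ_i t_i down to z_c; mantle fills any gap and the z_c terms cancel.
Column A: 39460×2.81 + (z_c − 39460)×3.29
Column B: 374×0 + 950.5×2.6 + x×2.78 + (z_c − 374 − 950.5 − x)×3.29
The z_c×3.29 term appears on both sides and cancels. Collect the known terms of each column as K = Σ(ρt)_known − 3.29 × (depth of known layers): K_A = 110882.6 − 3.29×39460 = −18940.8; K_B = 2471.3 − 3.29×(374 + 950.5) = −1886.305.
Balance: K_A = K_B − x×(3.29 − 2.78), so x = (K_B − K_A)/(3.29 − 2.78) = 17054.5/0.51 = 33400 m.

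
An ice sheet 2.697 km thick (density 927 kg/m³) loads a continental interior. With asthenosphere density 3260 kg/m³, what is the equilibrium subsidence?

Balancing pressure at the compensation depth: the ice load ρ_ice t is balanced by mantle displaced below, ρ_m s.
s = t ρ_ice / ρ_m = 2.697 km × 927/3260 = 0.767 km.

0.767 km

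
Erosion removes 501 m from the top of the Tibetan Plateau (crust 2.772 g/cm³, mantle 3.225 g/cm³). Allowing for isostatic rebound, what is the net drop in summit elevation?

Rebound u = e ρ_c/ρ_m = 501 m × 2.772/3.225 = 430.6 m.
Net surface drop = e − u = 501 m − 430.6 m = e (ρ_m − ρ_c)/ρ_m = 70.4 m.

70.4 m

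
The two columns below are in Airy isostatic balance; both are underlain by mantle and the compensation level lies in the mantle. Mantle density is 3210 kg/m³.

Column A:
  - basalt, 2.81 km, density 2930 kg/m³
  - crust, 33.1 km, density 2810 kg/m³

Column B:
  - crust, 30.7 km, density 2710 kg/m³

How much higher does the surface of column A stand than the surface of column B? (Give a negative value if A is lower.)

For any compensation level in the mantle, the mantle terms cancel and isostasy reduces to e = (Σt_A − Σt_B) − (Σ(ρt)_A − Σ(ρt)_B) / ρ_m.
Σt_A = 35.91 km; Σt_B = 30.7 km; Σ(ρt)_A = 101244.3; Σ(ρt)_B = 83197 (in km·kg/m³).
e = (35.91 − 30.7) − (101244.3 − 83197) / 3210 = −0.412 km.

−0.412 km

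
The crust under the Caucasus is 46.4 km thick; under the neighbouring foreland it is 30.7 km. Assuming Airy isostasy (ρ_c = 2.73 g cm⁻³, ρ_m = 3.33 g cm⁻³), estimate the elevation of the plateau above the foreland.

2.83 km

Excess crust Δ = 46.4 km − 30.7 km = 15.7 km, split between elevation h and root r with h + r = Δ.
Airy balance ρ_c h = (ρ_m − ρ_c) r gives r = h ρ_c/(ρ_m − ρ_c), so h (1 + ρ_c/(ρ_m − ρ_c)) = Δ, i.e. h = Δ (ρ_m − ρ_c)/ρ_m.
h = 15.7 km × 0.6/3.33 = 2.83 km.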